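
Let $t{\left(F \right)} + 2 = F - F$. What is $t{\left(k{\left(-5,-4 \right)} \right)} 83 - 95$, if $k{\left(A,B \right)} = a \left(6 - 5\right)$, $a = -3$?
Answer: $-261$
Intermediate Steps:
$k{\left(A,B \right)} = -3$ ($k{\left(A,B \right)} = - 3 \left(6 - 5\right) = \left(-3\right) 1 = -3$)
$t{\left(F \right)} = -2$ ($t{\left(F \right)} = -2 + \left(F - F\right) = -2 + 0 = -2$)
$t{\left(k{\left(-5,-4 \right)} \right)} 83 - 95 = \left(-2\right) 83 - 95 = -166 - 95 = -261$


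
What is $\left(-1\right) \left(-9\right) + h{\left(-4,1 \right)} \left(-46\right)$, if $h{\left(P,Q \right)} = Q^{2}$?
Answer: $-37$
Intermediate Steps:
$\left(-1\right) \left(-9\right) + h{\left(-4,1 \right)} \left(-46\right) = \left(-1\right) \left(-9\right) + 1^{2} \left(-46\right) = 9 + 1 \left(-46\right) = 9 - 46 = -37$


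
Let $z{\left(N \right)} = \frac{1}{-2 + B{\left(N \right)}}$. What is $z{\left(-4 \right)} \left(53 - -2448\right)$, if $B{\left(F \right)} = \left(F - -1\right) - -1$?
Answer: $- \frac{2501}{4} \approx -625.25$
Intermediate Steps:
$B{\left(F \right)} = 2 + F$ ($B{\left(F \right)} = \left(F + 1\right) + 1 = \left(1 + F\right) + 1 = 2 + F$)
$z{\left(N \right)} = \frac{1}{N}$ ($z{\left(N \right)} = \frac{1}{-2 + \left(2 + N\right)} = \frac{1}{N}$)
$z{\left(-4 \right)} \left(53 - -2448\right) = \frac{53 - -2448}{-4} = - \frac{53 + 2448}{4} = \left(- \frac{1}{4}\right) 2501 = - \frac{2501}{4}$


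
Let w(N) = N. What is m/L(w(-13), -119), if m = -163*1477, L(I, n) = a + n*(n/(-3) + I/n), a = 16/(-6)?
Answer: 240751/4736 ≈ 50.834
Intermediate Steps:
a = -8/3 (a = 16*(-⅙) = -8/3 ≈ -2.6667)
L(I, n) = -8/3 + n*(-n/3 + I/n) (L(I, n) = -8/3 + n*(n/(-3) + I/n) = -8/3 + n*(n*(-⅓) + I/n) = -8/3 + n*(-n/3 + I/n))
m = -240751
m/L(w(-13), -119) = -240751/(-8/3 - 13 - ⅓*(-119)²) = -240751/(-8/3 - 13 - ⅓*14161) = -240751/(-8/3 - 13 - 14161/3) = -240751/(-4736) = -240751*(-1/4736) = 240751/4736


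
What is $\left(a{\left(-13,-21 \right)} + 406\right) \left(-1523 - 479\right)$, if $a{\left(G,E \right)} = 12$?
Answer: $-836836$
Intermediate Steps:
$\left(a{\left(-13,-21 \right)} + 406\right) \left(-1523 - 479\right) = \left(12 + 406\right) \left(-1523 - 479\right) = 418 \left(-2002\right) = -836836$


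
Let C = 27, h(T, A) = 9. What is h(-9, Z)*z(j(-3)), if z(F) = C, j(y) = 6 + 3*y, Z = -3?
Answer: 243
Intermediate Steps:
z(F) = 27
h(-9, Z)*z(j(-3)) = 9*27 = 243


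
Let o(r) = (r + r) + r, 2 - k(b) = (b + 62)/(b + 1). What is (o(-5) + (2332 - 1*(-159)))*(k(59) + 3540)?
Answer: 131474981/15 ≈ 8.7650e+6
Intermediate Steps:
k(b) = 2 - (62 + b)/(1 + b) (k(b) = 2 - (b + 62)/(b + 1) = 2 - (62 + b)/(1 + b))
o(r) = 3*r (o(r) = 2*r + r = 3*r)
(o(-5) + (2332 - 1*(-159)))*(k(59) + 3540) = (3*(-5) + (2332 - 1*(-159)))*((-60 + 59)/(1 + 59) + 3540) = (-15 + (2332 + 159))*(-1/60 + 3540) = (-15 + 2491)*((1/60)*(-1) + 3540) = 2476*(-1/60 + 3540) = 2476*(212399/60) = 131474981/15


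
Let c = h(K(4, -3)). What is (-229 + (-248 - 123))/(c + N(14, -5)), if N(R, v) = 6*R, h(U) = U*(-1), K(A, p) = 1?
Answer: -600/83 ≈ -7.2289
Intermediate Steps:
h(U) = -U
c = -1 (c = -1*1 = -1)
(-229 + (-248 - 123))/(c + N(14, -5)) = (-229 + (-248 - 123))/(-1 + 6*14) = (-229 - 371)/(-1 + 84) = -600/83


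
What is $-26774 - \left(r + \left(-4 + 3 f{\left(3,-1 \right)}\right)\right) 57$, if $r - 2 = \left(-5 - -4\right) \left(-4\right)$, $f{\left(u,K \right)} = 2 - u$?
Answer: $-26717$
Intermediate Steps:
$r = 6$ ($r = 2 + \left(-5 - -4\right) \left(-4\right) = 2 + \left(-5 + 4\right) \left(-4\right) = 2 - -4 = 2 + 4 = 6$)
$-26774 - \left(r + \left(-4 + 3 f{\left(3,-1 \right)}\right)\right) 57 = -26774 - \left(6 - \left(4 - 3 \left(2 - 3\right)\right)\right) 57 = -26774 - \left(6 + \left(-4 + 3 \left(-1\right)\right)\right) 57 = -26774 - \left(6 - 7\right) 57 = -26774 - \left(-1\right) 57 = -26774 - -57 = -26774 + 57 = -26717$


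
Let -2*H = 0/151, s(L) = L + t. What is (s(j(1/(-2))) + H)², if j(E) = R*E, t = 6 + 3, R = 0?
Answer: 81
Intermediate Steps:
t = 9
j(E) = 0 (j(E) = 0*E = 0)
s(L) = 9 + L (s(L) = L + 9 = 9 + L)
H = 0 (H = -0/151 = -½*0 = 0)
(s(j(1/(-2))) + H)² = ((9 + 0) + 0)² = (9 + 0)² = 9² = 81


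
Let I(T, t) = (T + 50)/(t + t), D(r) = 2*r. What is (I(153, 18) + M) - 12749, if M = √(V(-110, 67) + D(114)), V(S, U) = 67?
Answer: -458761/36 + √295 ≈ -12726.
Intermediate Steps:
I(T, t) = (50 + T)/(2*t) (I(T, t) = (50 + T)/((2*t)) = (50 + T)*(1/(2*t)) = (50 + T)/(2*t))
M = √295 (M = √(67 + 2*114) = √(67 + 228) = √295 ≈ 17.176)
(I(153, 18) + M) - 12749 = ((½)*(50 + 153)/18 + √295) - 12749 = ((½)*(1/18)*203 + √295) - 12749 = (203/36 + √295) - 12749 = -458761/36 + √295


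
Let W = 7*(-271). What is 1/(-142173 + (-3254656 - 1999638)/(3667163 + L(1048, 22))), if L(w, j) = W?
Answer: -1832633/260553558656 ≈ -7.0336e-6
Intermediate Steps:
W = -1897
L(w, j) = -1897
1/(-142173 + (-3254656 - 1999638)/(3667163 + L(1048, 22))) = 1/(-142173 + (-3254656 - 1999638)/(3667163 - 1897)) = 1/(-142173 - 5254294/3665266) = 1/(-142173 - 5254294*1/3665266) = 1/(-142173 - 2627147/1832633) = 1/(-260553558656/1832633) = -1832633/260553558656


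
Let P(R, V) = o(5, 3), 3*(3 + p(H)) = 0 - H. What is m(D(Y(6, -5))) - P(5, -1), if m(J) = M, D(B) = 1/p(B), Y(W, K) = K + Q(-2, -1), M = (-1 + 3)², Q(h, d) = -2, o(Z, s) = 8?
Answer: -4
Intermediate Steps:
p(H) = -3 - H/3 (p(H) = -3 + (0 - H)/3 = -3 + (-H)/3 = -3 - H/3)
M = 4 (M = 2² = 4)
Y(W, K) = -2 + K (Y(W, K) = K - 2 = -2 + K)
P(R, V) = 8
D(B) = 1/(-3 - B/3)
m(J) = 4
m(D(Y(6, -5))) - P(5, -1) = 4 - 1*8 = 4 - 8 = -4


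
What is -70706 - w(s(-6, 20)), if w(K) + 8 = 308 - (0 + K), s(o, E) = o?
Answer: -71012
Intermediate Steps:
w(K) = 300 - K (w(K) = -8 + (308 - (0 + K)) = -8 + (308 - K) = 300 - K)
-70706 - w(s(-6, 20)) = -70706 - (300 - 1*(-6)) = -70706 - (300 + 6) = -70706 - 1*306 = -70706 - 306 = -71012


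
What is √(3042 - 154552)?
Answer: I*√151510 ≈ 389.24*I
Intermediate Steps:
√(3042 - 154552) = √(-151510) = I*√151510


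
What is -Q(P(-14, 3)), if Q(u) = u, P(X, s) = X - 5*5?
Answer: 39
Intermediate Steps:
P(X, s) = -25 + X (P(X, s) = X - 25 = -25 + X)
-Q(P(-14, 3)) = -(-25 - 14) = -1*(-39) = 39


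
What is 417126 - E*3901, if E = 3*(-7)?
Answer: 499047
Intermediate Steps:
E = -21
417126 - E*3901 = 417126 - (-21)*3901 = 417126 - 1*(-81921) = 417126 + 81921 = 499047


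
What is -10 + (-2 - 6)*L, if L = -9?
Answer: 62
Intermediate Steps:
-10 + (-2 - 6)*L = -10 + (-2 - 6)*(-9) = -10 - 8*(-9) = -10 + 72 = 62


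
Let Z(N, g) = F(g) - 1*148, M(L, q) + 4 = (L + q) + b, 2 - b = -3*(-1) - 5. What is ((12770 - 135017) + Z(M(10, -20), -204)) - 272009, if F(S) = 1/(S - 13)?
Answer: -85585669/217 ≈ -3.9440e+5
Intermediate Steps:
b = 4 (b = 2 - (-3*(-1) - 5) = 2 - (3 - 5) = 2 - 1*(-2) = 2 + 2 = 4)
F(S) = 1/(-13 + S)
M(L, q) = L + q (M(L, q) = -4 + ((L + q) + 4) = -4 + (4 + L + q) = L + q)
Z(N, g) = -148 + 1/(-13 + g) (Z(N, g) = 1/(-13 + g) - 1*148 = 1/(-13 + g) - 148 = -148 + 1/(-13 + g))
((12770 - 135017) + Z(M(10, -20), -204)) - 272009 = ((12770 - 135017) + (1925 - 148*(-204))/(-13 - 204)) - 272009 = (-122247 + (1925 + 30192)/(-217)) - 272009 = (-122247 - 1/217*32117) - 272009 = (-122247 - 32117/217) - 272009 = -26559716/217 - 272009 = -85585669/217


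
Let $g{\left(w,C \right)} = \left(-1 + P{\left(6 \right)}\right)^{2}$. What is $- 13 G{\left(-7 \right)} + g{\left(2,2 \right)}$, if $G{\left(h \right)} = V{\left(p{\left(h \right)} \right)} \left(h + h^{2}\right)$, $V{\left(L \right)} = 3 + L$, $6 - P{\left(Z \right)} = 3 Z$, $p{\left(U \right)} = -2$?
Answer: $-377$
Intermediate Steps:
$P{\left(Z \right)} = 6 - 3 Z$
$G{\left(h \right)} = h + h^{2}$ ($G{\left(h \right)} = \left(3 - 2\right) \left(h + h^{2}\right) = 1 \left(h + h^{2}\right) = h + h^{2}$)
$g{\left(w,C \right)} = 169$ ($g{\left(w,C \right)} = \left(-1 + \left(6 - 18\right)\right)^{2} = \left(-1 - 12\right)^{2} = \left(-13\right)^{2} = 169$)
$- 13 G{\left(-7 \right)} + g{\left(2,2 \right)} = - 13 \left(- 7 \left(1 - 7\right)\right) + 169 = - 13 \left(\left(-7\right) \left(-6\right)\right) + 169 = \left(-13\right) 42 + 169 = -546 + 169 = -377$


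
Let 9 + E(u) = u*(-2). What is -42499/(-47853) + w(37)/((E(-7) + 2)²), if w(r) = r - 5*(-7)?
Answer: 5527867/2344797 ≈ 2.3575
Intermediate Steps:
w(r) = 35 + r (w(r) = r + 35 = 35 + r)
E(u) = -9 - 2*u (E(u) = -9 + u*(-2) = -9 - 2*u)
-42499/(-47853) + w(37)/((E(-7) + 2)²) = -42499/(-47853) + (35 + 37)/(((-9 - 2*(-7)) + 2)²) = -42499*(-1/47853) + 72/(((-9 + 14) + 2)²) = 42499/47853 + 72/((5 + 2)²) = 42499/47853 + 72/(7²) = 42499/47853 + 72/49 = 5527867/2344797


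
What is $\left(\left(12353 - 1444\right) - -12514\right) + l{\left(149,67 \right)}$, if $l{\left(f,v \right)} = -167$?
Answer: $23256$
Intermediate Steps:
$\left(\left(12353 - 1444\right) - -12514\right) + l{\left(149,67 \right)} = \left(\left(12353 - 1444\right) - -12514\right) - 167 = \left(\left(12353 - 1444\right) + 12514\right) - 167 = \left(10909 + 12514\right) - 167 = 23423 - 167 = 23256$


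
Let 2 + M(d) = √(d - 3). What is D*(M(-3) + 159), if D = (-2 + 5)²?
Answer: 1413 + 9*I*√6 ≈ 1413.0 + 22.045*I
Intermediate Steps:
M(d) = -2 + √(-3 + d) (M(d) = -2 + √(d - 3) = -2 + √(-3 + d))
D = 9 (D = 3² = 9)
D*(M(-3) + 159) = 9*((-2 + √(-3 - 3)) + 159) = 9*((-2 + √(-6)) + 159) = 9*((-2 + I*√6) + 159) = 9*(157 + I*√6) = 1413 + 9*I*√6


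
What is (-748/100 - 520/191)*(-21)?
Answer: 1023057/4775 ≈ 214.25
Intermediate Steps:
(-748/100 - 520/191)*(-21) = (-748*1/100 - 520*1/191)*(-21) = (-187/25 - 520/191)*(-21) = -48717/4775*(-21) = 1023057/4775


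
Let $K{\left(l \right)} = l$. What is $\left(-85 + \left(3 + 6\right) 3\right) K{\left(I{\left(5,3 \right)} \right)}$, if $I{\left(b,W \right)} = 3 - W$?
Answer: $0$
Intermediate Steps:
$\left(-85 + \left(3 + 6\right) 3\right) K{\left(I{\left(5,3 \right)} \right)} = \left(-85 + \left(3 + 6\right) 3\right) \left(3 - 3\right) = \left(-85 + 9 \cdot 3\right) \left(3 - 3\right) = \left(-85 + 27\right) 0 = \left(-58\right) 0 = 0$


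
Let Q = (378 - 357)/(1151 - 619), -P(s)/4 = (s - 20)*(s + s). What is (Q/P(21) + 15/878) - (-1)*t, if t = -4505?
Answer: -8417038439/1868384 ≈ -4505.0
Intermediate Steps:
P(s) = -8*s*(-20 + s) (P(s) = -4*(s - 20)*(s + s) = -4*(-20 + s)*2*s = -8*s*(-20 + s))
Q = 3/76 (Q = 21/532 = 21*(1/532) = 3/76 ≈ 0.039474)
(Q/P(21) + 15/878) - (-1)*t = (3/(76*((8*21*(20 - 1*21)))) + 15/878) - (-1)*(-4505) = (3/(76*((8*21*(20 - 21)))) + 15*(1/878)) - 1*4505 = (3/(76*((8*21*(-1)))) + 15/878) - 4505 = ((3/76)/(-168) + 15/878) - 4505 = ((3/76)*(-1/168) + 15/878) - 4505 = (-1/4256 + 15/878) - 4505 = 31481/1868384 - 4505 = -8417038439/1868384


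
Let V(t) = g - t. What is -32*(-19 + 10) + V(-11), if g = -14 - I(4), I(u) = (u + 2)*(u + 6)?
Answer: 225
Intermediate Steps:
I(u) = (2 + u)*(6 + u)
g = -74 (g = -14 - (12 + 4² + 8*4) = -14 - (12 + 16 + 32) = -14 - 1*60 = -14 - 60 = -74)
V(t) = -74 - t
-32*(-19 + 10) + V(-11) = -32*(-19 + 10) + (-74 - 1*(-11)) = -32*(-9) + (-74 + 11) = 288 - 63 = 225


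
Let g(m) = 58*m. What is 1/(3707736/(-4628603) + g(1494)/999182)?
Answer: -2312408401373/1651812682398 ≈ -1.3999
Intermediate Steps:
1/(3707736/(-4628603) + g(1494)/999182) = 1/(3707736/(-4628603) + (58*1494)/999182) = 1/(3707736*(-1/4628603) + 86652*(1/999182)) = 1/(-3707736/4628603 + 43326/499591) = 1/(-1651812682398/2312408401373) = -2312408401373/1651812682398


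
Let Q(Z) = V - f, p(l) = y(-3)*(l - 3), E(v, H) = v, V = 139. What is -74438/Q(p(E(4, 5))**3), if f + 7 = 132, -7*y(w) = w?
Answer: -5317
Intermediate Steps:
y(w) = -w/7
f = 125 (f = -7 + 132 = 125)
p(l) = -9/7 + 3*l/7 (p(l) = (-1/7*(-3))*(l - 3) = 3*(-3 + l)/7 = -9/7 + 3*l/7)
Q(Z) = 14 (Q(Z) = 139 - 1*125 = 139 - 125 = 14)
-74438/Q(p(E(4, 5))**3) = -74438/14 = -74438*1/14 = -5317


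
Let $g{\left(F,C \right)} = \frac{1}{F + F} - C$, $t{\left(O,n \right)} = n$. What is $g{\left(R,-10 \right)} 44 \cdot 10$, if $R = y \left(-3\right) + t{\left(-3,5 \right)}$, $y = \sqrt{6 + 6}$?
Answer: $\frac{364100}{83} - \frac{1320 \sqrt{3}}{83} \approx 4359.2$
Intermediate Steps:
$y = 2 \sqrt{3}$ ($y = \sqrt{12} = 2 \sqrt{3} \approx 3.4641$)
$R = 5 - 6 \sqrt{3}$ ($R = 2 \sqrt{3} \left(-3\right) + 5 = - 6 \sqrt{3} + 5 = 5 - 6 \sqrt{3} \approx -5.3923$)
$g{\left(F,C \right)} = \frac{1}{2 F} - C$
$g{\left(R,-10 \right)} 44 \cdot 10 = \left(\frac{1}{2 \left(5 - 6 \sqrt{3}\right)} - -10\right) 44 \cdot 10 = \left(\frac{1}{2 \left(5 - 6 \sqrt{3}\right)} + 10\right) 44 \cdot 10 = \left(10 + \frac{1}{2 \left(5 - 6 \sqrt{3}\right)}\right) 44 \cdot 10 = \left(440 + \frac{22}{5 - 6 \sqrt{3}}\right) 10 = 4400 + \frac{220}{5 - 6 \sqrt{3}}$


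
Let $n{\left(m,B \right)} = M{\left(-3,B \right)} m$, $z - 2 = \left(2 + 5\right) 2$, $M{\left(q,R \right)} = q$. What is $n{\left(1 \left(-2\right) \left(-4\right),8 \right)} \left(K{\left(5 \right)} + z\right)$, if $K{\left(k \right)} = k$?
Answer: $-504$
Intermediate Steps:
$z = 16$ ($z = 2 + \left(2 + 5\right) 2 = 2 + 7 \cdot 2 = 2 + 14 = 16$)
$n{\left(m,B \right)} = - 3 m$
$n{\left(1 \left(-2\right) \left(-4\right),8 \right)} \left(K{\left(5 \right)} + z\right) = - 3 \cdot 1 \left(-2\right) \left(-4\right) \left(5 + 16\right) = - 3 \left(\left(-2\right) \left(-4\right)\right) 21 = \left(-3\right) 8 \cdot 21 = \left(-24\right) 21 = -504$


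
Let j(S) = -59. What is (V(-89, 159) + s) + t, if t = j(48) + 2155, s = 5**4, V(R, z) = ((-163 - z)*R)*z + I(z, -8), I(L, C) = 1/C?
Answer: 36474743/8 ≈ 4.5593e+6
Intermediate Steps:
V(R, z) = -1/8 + R*z*(-163 - z) (V(R, z) = ((-163 - z)*R)*z + 1/(-8) = (R*(-163 - z))*z - 1/8 = R*z*(-163 - z) - 1/8 = -1/8 + R*z*(-163 - z))
s = 625
t = 2096 (t = -59 + 2155 = 2096)
(V(-89, 159) + s) + t = ((-1/8 - 1*(-89)*159**2 - 163*(-89)*159) + 625) + 2096 = ((-1/8 - 1*(-89)*25281 + 2306613) + 625) + 2096 = ((-1/8 + 2250009 + 2306613) + 625) + 2096 = (36452975/8 + 625) + 2096 = 36457975/8 + 2096 = 36474743/8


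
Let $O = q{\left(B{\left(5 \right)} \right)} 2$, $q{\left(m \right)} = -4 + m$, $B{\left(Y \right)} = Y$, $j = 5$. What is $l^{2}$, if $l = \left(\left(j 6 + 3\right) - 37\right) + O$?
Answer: $4$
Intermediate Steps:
$O = 2$ ($O = \left(-4 + 5\right) 2 = 1 \cdot 2 = 2$)
$l = -2$ ($l = \left(\left(5 \cdot 6 + 3\right) - 37\right) + 2 = \left(\left(30 + 3\right) - 37\right) + 2 = \left(33 - 37\right) + 2 = -4 + 2 = -2$)
$l^{2} = \left(-2\right)^{2} = 4$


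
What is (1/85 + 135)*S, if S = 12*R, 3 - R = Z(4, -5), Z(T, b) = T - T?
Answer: 413136/85 ≈ 4860.4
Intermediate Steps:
Z(T, b) = 0
R = 3 (R = 3 - 1*0 = 3 + 0 = 3)
S = 36 (S = 12*3 = 36)
(1/85 + 135)*S = (1/85 + 135)*36 = (11476/85)*36 = 413136/85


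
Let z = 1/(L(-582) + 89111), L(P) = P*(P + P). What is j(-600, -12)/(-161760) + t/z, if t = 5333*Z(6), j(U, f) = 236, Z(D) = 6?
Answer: 991926671428021/40440 ≈ 2.4528e+10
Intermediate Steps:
L(P) = 2*P**2 (L(P) = P*(2*P) = 2*P**2)
t = 31998 (t = 5333*6 = 31998)
z = 1/766559 (z = 1/(2*(-582)**2 + 89111) = 1/(2*338724 + 89111) = 1/(677448 + 89111) = 1/766559 ≈ 1.3045e-6)
j(-600, -12)/(-161760) + t/z = 236/(-161760) + 31998/(1/766559) = 236*(-1/161760) + 31998*766559 = -59/40440 + 24528354882 = 991926671428021/40440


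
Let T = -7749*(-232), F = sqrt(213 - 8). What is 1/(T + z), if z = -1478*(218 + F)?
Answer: 368891/544210324719 + 739*sqrt(205)/1088420649438 ≈ 6.8757e-7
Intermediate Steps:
F = sqrt(205) ≈ 14.318
z = -322204 - 1478*sqrt(205) (z = -1478*(218 + sqrt(205)) = -322204 - 1478*sqrt(205) ≈ -3.4337e+5)
T = 1797768
1/(T + z) = 1/(1797768 + (-322204 - 1478*sqrt(205))) = 1/(1475564 - 1478*sqrt(205))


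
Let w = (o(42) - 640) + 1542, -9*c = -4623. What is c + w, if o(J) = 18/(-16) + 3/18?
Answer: 33953/24 ≈ 1414.7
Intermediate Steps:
c = 1541/3 (c = -1/9*(-4623) = 1541/3 ≈ 513.67)
o(J) = -23/24 (o(J) = 18*(-1/16) + 3*(1/18) = -9/8 + 1/6 = -23/24)
w = 21625/24 (w = (-23/24 - 640) + 1542 = -15383/24 + 1542 = 21625/24 ≈ 901.04)
c + w = 1541/3 + 21625/24 = 33953/24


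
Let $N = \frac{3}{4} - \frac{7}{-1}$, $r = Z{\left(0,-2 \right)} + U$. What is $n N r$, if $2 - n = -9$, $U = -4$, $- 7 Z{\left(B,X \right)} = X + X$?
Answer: $- \frac{2046}{7} \approx -292.29$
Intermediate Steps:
$Z{\left(B,X \right)} = - \frac{2 X}{7}$ ($Z{\left(B,X \right)} = - \frac{X + X}{7} = - \frac{2 X}{7}$)
$n = 11$ ($n = 2 - -9 = 2 + 9 = 11$)
$r = - \frac{24}{7}$ ($r = \left(- \frac{2}{7}\right) \left(-2\right) - 4 = \frac{4}{7} - 4 = - \frac{24}{7} \approx -3.4286$)
$N = \frac{31}{4}$ ($N = 3 \cdot \frac{1}{4} - -7 = \frac{3}{4} + 7 = \frac{31}{4} \approx 7.75$)
$n N r = 11 \cdot \frac{31}{4} \left(- \frac{24}{7}\right) = \frac{341}{4} \left(- \frac{24}{7}\right) = - \frac{2046}{7}$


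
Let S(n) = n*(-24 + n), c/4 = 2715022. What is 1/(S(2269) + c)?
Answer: 1/15953993 ≈ 6.2680e-8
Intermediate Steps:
c = 10860088 (c = 4*2715022 = 10860088)
1/(S(2269) + c) = 1/(2269*(-24 + 2269) + 10860088) = 1/(2269*2245 + 10860088) = 1/(5093905 + 10860088) = 1/15953993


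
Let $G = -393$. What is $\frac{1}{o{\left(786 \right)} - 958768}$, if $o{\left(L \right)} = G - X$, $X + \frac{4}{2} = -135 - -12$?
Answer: $- \frac{1}{959036} \approx -1.0427 \cdot 10^{-6}$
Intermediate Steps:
$X = -125$ ($X = -2 - 123 = -125$)
$o{\left(L \right)} = -268$ ($o{\left(L \right)} = -393 - -125 = -393 + 125 = -268$)
$\frac{1}{o{\left(786 \right)} - 958768} = \frac{1}{-268 - 958768} = \frac{1}{-959036} = - \frac{1}{959036}$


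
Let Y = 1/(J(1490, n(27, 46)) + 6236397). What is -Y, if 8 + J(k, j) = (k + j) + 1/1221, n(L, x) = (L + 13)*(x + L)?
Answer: -1221/7620015580 ≈ -1.6024e-7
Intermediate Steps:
n(L, x) = (13 + L)*(L + x)
J(k, j) = -9767/1221 + j + k (J(k, j) = -8 + ((k + j) + 1/1221) = -8 + ((j + k) + 1/1221) = -8 + (1/1221 + j + k) = -9767/1221 + j + k)
Y = 1221/7620015580 (Y = 1/((-9767/1221 + (27**2 + 13*27 + 13*46 + 27*46) + 1490) + 6236397) = 1/((-9767/1221 + (729 + 351 + 598 + 1242) + 1490) + 6236397) = 1/((-9767/1221 + 2920 + 1490) + 6236397) = 1/(5374843/1221 + 6236397) = 1/(7620015580/1221) = 1221/7620015580 ≈ 1.6024e-7)
-Y = -1*1221/7620015580 = -1221/7620015580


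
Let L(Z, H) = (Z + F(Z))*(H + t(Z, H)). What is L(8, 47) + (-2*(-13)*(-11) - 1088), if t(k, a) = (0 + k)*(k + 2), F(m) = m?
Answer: 658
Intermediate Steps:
t(k, a) = k*(2 + k)
L(Z, H) = 2*Z*(H + Z*(2 + Z)) (L(Z, H) = (Z + Z)*(H + Z*(2 + Z)) = (2*Z)*(H + Z*(2 + Z)) = 2*Z*(H + Z*(2 + Z)))
L(8, 47) + (-2*(-13)*(-11) - 1088) = 2*8*(47 + 8*(2 + 8)) + (-2*(-13)*(-11) - 1088) = 2*8*(47 + 8*10) + (26*(-11) - 1088) = 2*8*(47 + 80) + (-286 - 1088) = 2*8*127 - 1374 = 2032 - 1374 = 658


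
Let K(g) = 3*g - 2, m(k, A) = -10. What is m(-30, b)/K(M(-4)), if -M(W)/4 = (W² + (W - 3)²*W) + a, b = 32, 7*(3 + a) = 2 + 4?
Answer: -35/7643 ≈ -0.0045794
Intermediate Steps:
a = -15/7 (a = -3 + (2 + 4)/7 = -3 + (⅐)*6 = -3 + 6/7 = -15/7 ≈ -2.1429)
M(W) = 60/7 - 4*W² - 4*W*(-3 + W)² (M(W) = -4*((W² + (W - 3)²*W) - 15/7) = -4*((W² + (-3 + W)²*W) - 15/7) = -4*((W² + W*(-3 + W)²) - 15/7) = -4*(-15/7 + W² + W*(-3 + W)²) = 60/7 - 4*W² - 4*W*(-3 + W)²)
K(g) = -2 + 3*g
m(-30, b)/K(M(-4)) = -10/(-2 + 3*(60/7 - 4*(-4)² - 4*(-4)*(-3 - 4)²)) = -10/(-2 + 3*(60/7 - 4*16 - 4*(-4)*(-7)²)) = -10/(-2 + 3*(60/7 - 64 - 4*(-4)*49)) = -10/(-2 + 3*(60/7 - 64 + 784)) = -10/(-2 + 3*(5100/7)) = -10/(-2 + 15300/7) = -10/15286/7 = -10*7/15286 = -35/7643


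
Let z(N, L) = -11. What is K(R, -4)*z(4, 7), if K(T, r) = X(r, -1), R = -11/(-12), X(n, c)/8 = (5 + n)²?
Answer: -88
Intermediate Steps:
X(n, c) = 8*(5 + n)²
R = 11/12 (R = -11*(-1/12) = 11/12 ≈ 0.91667)
K(T, r) = 8*(5 + r)²
K(R, -4)*z(4, 7) = (8*(5 - 4)²)*(-11) = (8*1²)*(-11) = (8*1)*(-11) = 8*(-11) = -88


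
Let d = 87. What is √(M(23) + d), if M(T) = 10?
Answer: √97 ≈ 9.8489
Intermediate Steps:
√(M(23) + d) = √(10 + 87) = √97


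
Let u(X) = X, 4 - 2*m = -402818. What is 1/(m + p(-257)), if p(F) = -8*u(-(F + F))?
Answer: 1/197299 ≈ 5.0684e-6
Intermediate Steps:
m = 201411 (m = 2 - 1/2*(-402818) = 2 + 201409 = 201411)
p(F) = 16*F (p(F) = -(-8)*(F + F) = -(-8)*2*F = -(-16)*F = 16*F)
1/(m + p(-257)) = 1/(201411 + 16*(-257)) = 1/(201411 - 4112) = 1/197299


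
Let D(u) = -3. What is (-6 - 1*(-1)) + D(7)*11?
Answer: -38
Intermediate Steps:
(-6 - 1*(-1)) + D(7)*11 = (-6 - 1*(-1)) - 3*11 = (-6 + 1) - 33 = -5 - 33 = -38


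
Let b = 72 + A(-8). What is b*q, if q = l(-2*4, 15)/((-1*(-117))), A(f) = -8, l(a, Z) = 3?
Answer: 64/39 ≈ 1.6410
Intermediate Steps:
b = 64 (b = 72 - 8 = 64)
q = 1/39 (q = 3/((-1*(-117))) = 3/117 = 3*(1/117) = 1/39 ≈ 0.025641)
b*q = 64*(1/39) = 64/39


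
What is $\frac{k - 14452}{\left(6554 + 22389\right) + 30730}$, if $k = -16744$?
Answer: $- \frac{31196}{59673} \approx -0.52278$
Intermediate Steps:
$\frac{k - 14452}{\left(6554 + 22389\right) + 30730} = \frac{-16744 - 14452}{\left(6554 + 22389\right) + 30730} = - \frac{31196}{28943 + 30730} = - \frac{31196}{59673}$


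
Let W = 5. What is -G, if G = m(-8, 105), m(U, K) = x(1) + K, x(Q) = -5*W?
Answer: -80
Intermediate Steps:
x(Q) = -25 (x(Q) = -5*5 = -25)
m(U, K) = -25 + K
G = 80 (G = -25 + 105 = 80)
-G = -1*80 = -80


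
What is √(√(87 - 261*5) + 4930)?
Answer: √(4930 + I*√1218) ≈ 70.214 + 0.2485*I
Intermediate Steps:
√(√(87 - 261*5) + 4930) = √(√(87 - 1305) + 4930) = √(√(-1218) + 4930) = √(I*√1218 + 4930) = √(4930 + I*√1218)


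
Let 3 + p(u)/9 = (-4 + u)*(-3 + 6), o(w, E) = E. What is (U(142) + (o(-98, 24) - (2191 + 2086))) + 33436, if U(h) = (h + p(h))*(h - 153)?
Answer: -13068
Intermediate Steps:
p(u) = -135 + 27*u (p(u) = -27 + 9*((-4 + u)*(-3 + 6)) = -27 + 9*((-4 + u)*3) = -27 + 9*(-12 + 3*u) = -27 + (-108 + 27*u) = -135 + 27*u)
U(h) = (-153 + h)*(-135 + 28*h) (U(h) = (h + (-135 + 27*h))*(h - 153) = (-135 + 28*h)*(-153 + h) = (-153 + h)*(-135 + 28*h))
(U(142) + (o(-98, 24) - (2191 + 2086))) + 33436 = ((20655 - 4419*142 + 28*142²) + (24 - (2191 + 2086))) + 33436 = ((20655 - 627498 + 28*20164) + (24 - 1*4277)) + 33436 = ((20655 - 627498 + 564592) + (24 - 4277)) + 33436 = (-42251 - 4253) + 33436 = -46504 + 33436 = -13068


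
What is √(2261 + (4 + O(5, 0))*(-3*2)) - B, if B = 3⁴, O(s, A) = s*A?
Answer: -81 + √2237 ≈ -33.703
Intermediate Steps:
O(s, A) = A*s
B = 81
√(2261 + (4 + O(5, 0))*(-3*2)) - B = √(2261 + (4 + 0*5)*(-3*2)) - 1*81 = √(2261 + (4 + 0)*(-6)) - 81 = √(2261 + 4*(-6)) - 81 = √(2261 - 24) - 81 = √2237 - 81 = -81 + √2237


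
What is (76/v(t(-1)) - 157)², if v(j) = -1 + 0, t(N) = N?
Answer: 54289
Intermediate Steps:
v(j) = -1
(76/v(t(-1)) - 157)² = (76/(-1) - 157)² = (76*(-1) - 157)² = (-76 - 157)² = (-233)² = 54289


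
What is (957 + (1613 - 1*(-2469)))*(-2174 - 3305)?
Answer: -27608681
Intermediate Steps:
(957 + (1613 - 1*(-2469)))*(-2174 - 3305) = (957 + (1613 + 2469))*(-5479) = (957 + 4082)*(-5479) = 5039*(-5479) = -27608681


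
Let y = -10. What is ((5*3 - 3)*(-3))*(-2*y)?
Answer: -720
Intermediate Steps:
((5*3 - 3)*(-3))*(-2*y) = ((5*3 - 3)*(-3))*(-2*(-10)) = ((15 - 3)*(-3))*20 = (12*(-3))*20 = -36*20 = -720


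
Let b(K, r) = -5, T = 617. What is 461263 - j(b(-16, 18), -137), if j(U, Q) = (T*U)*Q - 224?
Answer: 38842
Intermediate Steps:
j(U, Q) = -224 + 617*Q*U (j(U, Q) = (617*U)*Q - 224 = 617*Q*U - 224 = -224 + 617*Q*U)
461263 - j(b(-16, 18), -137) = 461263 - (-224 + 617*(-137)*(-5)) = 461263 - (-224 + 422645) = 461263 - 1*422421 = 461263 - 422421 = 38842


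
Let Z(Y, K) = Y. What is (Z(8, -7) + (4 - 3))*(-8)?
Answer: -72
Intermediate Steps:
(Z(8, -7) + (4 - 3))*(-8) = (8 + (4 - 3))*(-8) = (8 + 1)*(-8) = 9*(-8) = -72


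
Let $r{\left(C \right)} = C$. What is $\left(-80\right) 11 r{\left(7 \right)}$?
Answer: $-6160$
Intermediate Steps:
$\left(-80\right) 11 r{\left(7 \right)} = \left(-80\right) 11 \cdot 7 = \left(-880\right) 7 = -6160$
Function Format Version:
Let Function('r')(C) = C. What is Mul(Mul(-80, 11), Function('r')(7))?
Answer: -6160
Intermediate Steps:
Mul(Mul(-80, 11), Function('r')(7)) = Mul(Mul(-80, 11), 7) = Mul(-880, 7) = -6160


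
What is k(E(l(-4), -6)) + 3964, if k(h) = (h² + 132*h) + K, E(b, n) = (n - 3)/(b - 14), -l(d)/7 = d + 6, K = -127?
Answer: 3041553/784 ≈ 3879.5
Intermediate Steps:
l(d) = -42 - 7*d (l(d) = -7*(d + 6) = -7*(6 + d) = -42 - 7*d)
E(b, n) = (-3 + n)/(-14 + b)
k(h) = -127 + h² + 132*h (k(h) = (h² + 132*h) - 127 = -127 + h² + 132*h)
k(E(l(-4), -6)) + 3964 = (-127 + ((-3 - 6)/(-14 + (-42 - 7*(-4))))² + 132*((-3 - 6)/(-14 + (-42 - 7*(-4))))) + 3964 = (-127 + (-9/(-14 + (-42 + 28)))² + 132*(-9/(-14 + (-42 + 28)))) + 3964 = (-127 + (-9/(-14 - 14))² + 132*(-9/(-14 - 14))) + 3964 = (-127 + (-9/(-28))² + 132*(-9/(-28))) + 3964 = (-127 + (-1/28*(-9))² + 132*(-1/28*(-9))) + 3964 = (-127 + (9/28)² + 132*(9/28)) + 3964 = (-127 + 81/784 + 297/7) + 3964 = -66223/784 + 3964 = 3041553/784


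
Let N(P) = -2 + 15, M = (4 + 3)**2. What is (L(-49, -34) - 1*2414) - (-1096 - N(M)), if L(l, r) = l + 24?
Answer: -1330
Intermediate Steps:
L(l, r) = 24 + l
M = 49 (M = 7**2 = 49)
N(P) = 13
(L(-49, -34) - 1*2414) - (-1096 - N(M)) = ((24 - 49) - 1*2414) - (-1096 - 1*13) = (-25 - 2414) - (-1096 - 13) = -2439 - 1*(-1109) = -2439 + 1109 = -1330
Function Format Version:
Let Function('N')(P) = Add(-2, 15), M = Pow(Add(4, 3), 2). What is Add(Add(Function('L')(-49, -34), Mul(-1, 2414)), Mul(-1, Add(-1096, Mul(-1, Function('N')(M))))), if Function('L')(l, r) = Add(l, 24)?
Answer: -1330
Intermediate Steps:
Function('L')(l, r) = Add(24, l)
M = 49 (M = Pow(7, 2) = 49)
Function('N')(P) = 13
Add(Add(Function('L')(-49, -34), Mul(-1, 2414)), Mul(-1, Add(-1096, Mul(-1, Function('N')(M))))) = Add(Add(Add(24, -49), Mul(-1, 2414)), Mul(-1, Add(-1096, Mul(-1, 13)))) = Add(Add(-25, -2414), Mul(-1, Add(-1096, -13))) = Add(-2439, Mul(-1, -1109)) = Add(-2439, 1109) = -1330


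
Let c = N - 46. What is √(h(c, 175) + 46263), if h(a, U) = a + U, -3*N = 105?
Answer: √46357 ≈ 215.31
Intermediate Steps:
N = -35 (N = -⅓*105 = -35)
c = -81 (c = -35 - 46 = -81)
h(a, U) = U + a
√(h(c, 175) + 46263) = √((175 - 81) + 46263) = √(94 + 46263) = √46357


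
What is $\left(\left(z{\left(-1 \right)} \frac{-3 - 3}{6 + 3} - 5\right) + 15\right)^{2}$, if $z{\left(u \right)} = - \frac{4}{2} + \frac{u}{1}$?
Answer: $144$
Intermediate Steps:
$z{\left(u \right)} = -2 + u$ ($z{\left(u \right)} = \left(-4\right) \frac{1}{2} + u 1 = -2 + u$)
$\left(\left(z{\left(-1 \right)} \frac{-3 - 3}{6 + 3} - 5\right) + 15\right)^{2} = \left(\left(\left(-2 - 1\right) \frac{-3 - 3}{6 + 3} - 5\right) + 15\right)^{2} = \left(\left(- 3 \left(- \frac{6}{9}\right) - 5\right) + 15\right)^{2} = \left(\left(- 3 \left(\left(-6\right) \frac{1}{9}\right) - 5\right) + 15\right)^{2} = \left(\left(\left(-3\right) \left(- \frac{2}{3}\right) - 5\right) + 15\right)^{2} = \left(\left(2 - 5\right) + 15\right)^{2} = \left(-3 + 15\right)^{2} = 12^{2} = 144$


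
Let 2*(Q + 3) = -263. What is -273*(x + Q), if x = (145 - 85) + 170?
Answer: -52143/2 ≈ -26072.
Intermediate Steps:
Q = -269/2 (Q = -3 + (1/2)*(-263) = -3 - 263/2 = -269/2 ≈ -134.50)
x = 230 (x = 60 + 170 = 230)
-273*(x + Q) = -273*(230 - 269/2) = -273*191/2 = -52143/2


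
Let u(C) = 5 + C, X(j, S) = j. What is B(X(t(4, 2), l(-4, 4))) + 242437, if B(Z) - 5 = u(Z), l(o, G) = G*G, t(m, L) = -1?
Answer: 242446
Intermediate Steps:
l(o, G) = G²
B(Z) = 10 + Z (B(Z) = 5 + (5 + Z) = 10 + Z)
B(X(t(4, 2), l(-4, 4))) + 242437 = (10 - 1) + 242437 = 9 + 242437 = 242446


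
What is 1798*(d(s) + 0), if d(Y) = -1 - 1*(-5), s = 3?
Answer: 7192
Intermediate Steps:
d(Y) = 4 (d(Y) = -1 + 5 = 4)
1798*(d(s) + 0) = 1798*(4 + 0) = 1798*4 = 7192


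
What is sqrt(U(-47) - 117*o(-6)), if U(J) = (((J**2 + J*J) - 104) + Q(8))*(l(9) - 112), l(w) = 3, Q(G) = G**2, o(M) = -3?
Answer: I*sqrt(476851) ≈ 690.54*I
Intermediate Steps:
U(J) = 4360 - 218*J**2 (U(J) = (((J**2 + J*J) - 104) + 8**2)*(3 - 112) = (((J**2 + J**2) - 104) + 64)*(-109) = ((2*J**2 - 104) + 64)*(-109) = ((-104 + 2*J**2) + 64)*(-109) = (-40 + 2*J**2)*(-109) = 4360 - 218*J**2)
sqrt(U(-47) - 117*o(-6)) = sqrt((4360 - 218*(-47)**2) - 117*(-3)) = sqrt((4360 - 218*2209) + 351) = sqrt((4360 - 481562) + 351) = sqrt(-477202 + 351) = sqrt(-476851) = I*sqrt(476851)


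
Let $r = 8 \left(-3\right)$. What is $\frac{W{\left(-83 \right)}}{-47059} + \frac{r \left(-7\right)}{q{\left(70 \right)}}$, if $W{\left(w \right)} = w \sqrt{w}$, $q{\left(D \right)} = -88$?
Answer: $- \frac{21}{11} + \frac{83 i \sqrt{83}}{47059} \approx -1.9091 + 0.016068 i$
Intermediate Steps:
$r = -24$
$W{\left(w \right)} = w^{\frac{3}{2}}$
$\frac{W{\left(-83 \right)}}{-47059} + \frac{r \left(-7\right)}{q{\left(70 \right)}} = \frac{\left(-83\right)^{\frac{3}{2}}}{-47059} + \frac{\left(-24\right) \left(-7\right)}{-88} = - 83 i \sqrt{83} \left(- \frac{1}{47059}\right) + 168 \left(- \frac{1}{88}\right) = \frac{83 i \sqrt{83}}{47059} - \frac{21}{11} = - \frac{21}{11} + \frac{83 i \sqrt{83}}{47059}$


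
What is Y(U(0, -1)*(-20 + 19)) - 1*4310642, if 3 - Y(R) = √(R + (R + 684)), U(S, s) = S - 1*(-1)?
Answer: -4310639 - √682 ≈ -4.3107e+6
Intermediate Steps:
U(S, s) = 1 + S (U(S, s) = S + 1 = 1 + S)
Y(R) = 3 - √(684 + 2*R) (Y(R) = 3 - √(R + (R + 684)) = 3 - √(R + (684 + R)) = 3 - √(684 + 2*R))
Y(U(0, -1)*(-20 + 19)) - 1*4310642 = (3 - √(684 + 2*((1 + 0)*(-20 + 19)))) - 1*4310642 = (3 - √(684 + 2*(1*(-1)))) - 4310642 = (3 - √(684 + 2*(-1))) - 4310642 = (3 - √(684 - 2)) - 4310642 = (3 - √682) - 4310642 = -4310639 - √682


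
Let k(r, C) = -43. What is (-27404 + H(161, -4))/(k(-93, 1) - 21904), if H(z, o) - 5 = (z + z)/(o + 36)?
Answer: 438223/351152 ≈ 1.2480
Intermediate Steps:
H(z, o) = 5 + 2*z/(36 + o) (H(z, o) = 5 + (z + z)/(o + 36) = 5 + (2*z)/(36 + o) = 5 + 2*z/(36 + o))
(-27404 + H(161, -4))/(k(-93, 1) - 21904) = (-27404 + (180 + 2*161 + 5*(-4))/(36 - 4))/(-43 - 21904) = (-27404 + (180 + 322 - 20)/32)/(-21947) = (-27404 + (1/32)*482)*(-1/21947) = (-27404 + 241/16)*(-1/21947) = -438223/16*(-1/21947) = 438223/351152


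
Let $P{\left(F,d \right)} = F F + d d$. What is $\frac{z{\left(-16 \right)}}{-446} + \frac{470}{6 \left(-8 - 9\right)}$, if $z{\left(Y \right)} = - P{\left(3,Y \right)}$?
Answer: $- \frac{91295}{22746} \approx -4.0137$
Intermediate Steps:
$P{\left(F,d \right)} = F^{2} + d^{2}$
$z{\left(Y \right)} = -9 - Y^{2}$ ($z{\left(Y \right)} = - (3^{2} + Y^{2}) = - (9 + Y^{2}) = -9 - Y^{2}$)
$\frac{z{\left(-16 \right)}}{-446} + \frac{470}{6 \left(-8 - 9\right)} = \frac{-9 - \left(-16\right)^{2}}{-446} + \frac{470}{6 \left(-8 - 9\right)} = \left(-9 - 256\right) \left(- \frac{1}{446}\right) + \frac{470}{6 \left(-17\right)} = \left(-9 - 256\right) \left(- \frac{1}{446}\right) + \frac{470}{-102} = \left(-265\right) \left(- \frac{1}{446}\right) + 470 \left(- \frac{1}{102}\right) = \frac{265}{446} - \frac{235}{51} = - \frac{91295}{22746}$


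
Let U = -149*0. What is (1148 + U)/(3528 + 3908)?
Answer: 287/1859 ≈ 0.15438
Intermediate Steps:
U = 0
(1148 + U)/(3528 + 3908) = (1148 + 0)/(3528 + 3908) = 1148/7436 = 1148*(1/7436) = 287/1859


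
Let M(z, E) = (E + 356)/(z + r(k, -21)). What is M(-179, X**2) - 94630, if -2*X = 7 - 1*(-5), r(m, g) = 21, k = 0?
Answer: -7475966/79 ≈ -94633.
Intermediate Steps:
X = -6 (X = -(7 - 1*(-5))/2 = -(7 + 5)/2 = -1/2*12 = -6)
M(z, E) = (356 + E)/(21 + z) (M(z, E) = (E + 356)/(z + 21) = (356 + E)/(21 + z))
M(-179, X**2) - 94630 = (356 + (-6)**2)/(21 - 179) - 94630 = (356 + 36)/(-158) - 94630 = -1/158*392 - 94630 = -196/79 - 94630 = -7475966/79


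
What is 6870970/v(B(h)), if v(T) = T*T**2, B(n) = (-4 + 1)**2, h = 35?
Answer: 6870970/729 ≈ 9425.2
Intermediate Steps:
B(n) = 9 (B(n) = (-3)**2 = 9)
v(T) = T**3
6870970/v(B(h)) = 6870970/(9**3) = 6870970/729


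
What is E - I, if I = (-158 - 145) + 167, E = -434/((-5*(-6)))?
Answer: 1823/15 ≈ 121.53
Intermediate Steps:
E = -217/15 (E = -434/30 = -434*1/30 = -217/15 ≈ -14.467)
I = -136 (I = -303 + 167 = -136)
E - I = -217/15 - 1*(-136) = -217/15 + 136 = 1823/15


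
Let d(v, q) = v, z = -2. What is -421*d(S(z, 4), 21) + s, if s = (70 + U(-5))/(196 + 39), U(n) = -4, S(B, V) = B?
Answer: 197936/235 ≈ 842.28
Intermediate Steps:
s = 66/235 (s = (70 - 4)/(196 + 39) = 66/235 ≈ 0.28085)
-421*d(S(z, 4), 21) + s = -421*(-2) + 66/235 = 842 + 66/235 = 197936/235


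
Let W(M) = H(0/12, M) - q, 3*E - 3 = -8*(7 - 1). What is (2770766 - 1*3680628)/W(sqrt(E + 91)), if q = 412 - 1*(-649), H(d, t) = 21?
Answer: 454931/520 ≈ 874.87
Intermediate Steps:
q = 1061 (q = 412 + 649 = 1061)
E = -15 (E = 1 + (-8*(7 - 1))/3 = 1 + (-8*6)/3 = 1 + (1/3)*(-48) = 1 - 16 = -15)
W(M) = -1040 (W(M) = 21 - 1*1061 = 21 - 1061 = -1040)
(2770766 - 1*3680628)/W(sqrt(E + 91)) = (2770766 - 1*3680628)/(-1040) = (2770766 - 3680628)*(-1/1040) = -909862*(-1/1040) = 454931/520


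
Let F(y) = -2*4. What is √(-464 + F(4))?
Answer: 2*I*√118 ≈ 21.726*I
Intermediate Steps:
F(y) = -8
√(-464 + F(4)) = √(-464 - 8) = √(-472) = 2*I*√118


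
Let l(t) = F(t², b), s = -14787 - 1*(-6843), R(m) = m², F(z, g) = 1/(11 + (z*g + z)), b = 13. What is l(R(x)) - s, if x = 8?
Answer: 455628121/57355 ≈ 7944.0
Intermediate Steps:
F(z, g) = 1/(11 + z + g*z) (F(z, g) = 1/(11 + (g*z + z)) = 1/(11 + (z + g*z)) = 1/(11 + z + g*z))
s = -7944 (s = -14787 + 6843 = -7944)
l(t) = 1/(11 + 14*t²) (l(t) = 1/(11 + t² + 13*t²) = 1/(11 + 14*t²))
l(R(x)) - s = 1/(11 + 14*(8²)²) - 1*(-7944) = 1/(11 + 14*64²) + 7944 = 1/(11 + 14*4096) + 7944 = 1/(11 + 57344) + 7944 = 1/57355 + 7944 = 455628121/57355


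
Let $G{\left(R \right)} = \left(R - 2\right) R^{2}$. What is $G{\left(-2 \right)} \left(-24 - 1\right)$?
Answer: $400$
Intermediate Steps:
$G{\left(R \right)} = R^{2} \left(-2 + R\right)$ ($G{\left(R \right)} = \left(-2 + R\right) R^{2} = R^{2} \left(-2 + R\right)$)
$G{\left(-2 \right)} \left(-24 - 1\right) = \left(-2\right)^{2} \left(-2 - 2\right) \left(-24 - 1\right) = 4 \left(-4\right) \left(-25\right) = \left(-16\right) \left(-25\right) = 400$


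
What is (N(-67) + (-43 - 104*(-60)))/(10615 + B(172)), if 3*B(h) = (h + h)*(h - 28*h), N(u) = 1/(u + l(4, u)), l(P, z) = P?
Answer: -390410/32879511 ≈ -0.011874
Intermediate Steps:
N(u) = 1/(4 + u) (N(u) = 1/(u + 4) = 1/(4 + u))
B(h) = -18*h² (B(h) = ((h + h)*(h - 28*h))/3 = ((2*h)*(-27*h))/3 = (-54*h²)/3 = -18*h²)
(N(-67) + (-43 - 104*(-60)))/(10615 + B(172)) = (1/(4 - 67) + (-43 - 104*(-60)))/(10615 - 18*172²) = (1/(-63) + (-43 + 6240))/(10615 - 18*29584) = (-1/63 + 6197)/(10615 - 532512) = (390410/63)/(-521897) = (390410/63)*(-1/521897) = -390410/32879511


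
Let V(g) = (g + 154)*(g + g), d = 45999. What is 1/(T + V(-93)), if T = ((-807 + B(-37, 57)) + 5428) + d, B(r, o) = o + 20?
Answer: 1/39351 ≈ 2.5412e-5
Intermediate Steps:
B(r, o) = 20 + o
V(g) = 2*g*(154 + g) (V(g) = (154 + g)*(2*g) = 2*g*(154 + g))
T = 50697 (T = ((-807 + (20 + 57)) + 5428) + 45999 = ((-807 + 77) + 5428) + 45999 = (-730 + 5428) + 45999 = 4698 + 45999 = 50697)
1/(T + V(-93)) = 1/(50697 + 2*(-93)*(154 - 93)) = 1/(50697 + 2*(-93)*61) = 1/(50697 - 11346) = 1/39351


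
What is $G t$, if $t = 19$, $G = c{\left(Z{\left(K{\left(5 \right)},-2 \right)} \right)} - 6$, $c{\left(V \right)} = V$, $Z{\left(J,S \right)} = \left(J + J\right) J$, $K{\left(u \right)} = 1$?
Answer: $-76$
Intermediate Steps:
$Z{\left(J,S \right)} = 2 J^{2}$ ($Z{\left(J,S \right)} = 2 J J = 2 J^{2}$)
$G = -4$ ($G = 2 \cdot 1^{2} - 6 = 2 \cdot 1 - 6 = 2 - 6 = -4$)
$G t = \left(-4\right) 19 = -76$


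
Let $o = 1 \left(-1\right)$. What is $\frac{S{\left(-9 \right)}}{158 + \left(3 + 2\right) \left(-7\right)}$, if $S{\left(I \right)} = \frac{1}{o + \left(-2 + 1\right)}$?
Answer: $- \frac{1}{246} \approx -0.004065$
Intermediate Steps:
$o = -1$
$S{\left(I \right)} = - \frac{1}{2}$ ($S{\left(I \right)} = \frac{1}{-1 + \left(-2 + 1\right)} = \frac{1}{-1 - 1} = \frac{1}{-2} = - \frac{1}{2}$)
$\frac{S{\left(-9 \right)}}{158 + \left(3 + 2\right) \left(-7\right)} = \frac{1}{158 + \left(3 + 2\right) \left(-7\right)} \left(- \frac{1}{2}\right) = \frac{1}{158 + 5 \left(-7\right)} \left(- \frac{1}{2}\right) = \frac{1}{158 - 35} \left(- \frac{1}{2}\right) = \frac{1}{123} \left(- \frac{1}{2}\right) = - \frac{1}{246}$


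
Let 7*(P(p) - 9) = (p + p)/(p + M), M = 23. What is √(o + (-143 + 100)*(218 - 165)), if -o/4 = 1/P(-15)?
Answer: I*√128035695/237 ≈ 47.744*I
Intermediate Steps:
P(p) = 9 + 2*p/(7*(23 + p)) (P(p) = 9 + ((p + p)/(p + 23))/7 = 9 + ((2*p)/(23 + p))/7 = 9 + (2*p/(23 + p))/7 = 9 + 2*p/(7*(23 + p)))
o = -112/237 (o = -4*7*(23 - 15)/(1449 + 65*(-15)) = -4*56/(1449 - 975) = -4/((⅐)*(⅛)*474) = -4/237/28 = -4*28/237 = -112/237 ≈ -0.47257)
√(o + (-143 + 100)*(218 - 165)) = √(-112/237 + (-143 + 100)*(218 - 165)) = √(-112/237 - 43*53) = √(-112/237 - 2279) = √(-540235/237) = I*√128035695/237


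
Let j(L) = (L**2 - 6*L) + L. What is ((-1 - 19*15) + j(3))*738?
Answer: -215496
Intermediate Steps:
j(L) = L**2 - 5*L
((-1 - 19*15) + j(3))*738 = ((-1 - 19*15) + 3*(-5 + 3))*738 = ((-1 - 285) + 3*(-2))*738 = (-286 - 6)*738 = -292*738 = -215496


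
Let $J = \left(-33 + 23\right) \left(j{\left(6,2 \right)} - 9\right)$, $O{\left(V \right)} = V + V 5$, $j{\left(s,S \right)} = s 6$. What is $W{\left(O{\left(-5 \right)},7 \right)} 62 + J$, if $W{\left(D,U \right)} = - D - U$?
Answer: $1156$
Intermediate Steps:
$j{\left(s,S \right)} = 6 s$
$O{\left(V \right)} = 6 V$ ($O{\left(V \right)} = V + 5 V = 6 V$)
$J = -270$ ($J = \left(-33 + 23\right) \left(6 \cdot 6 - 9\right) = - 10 \left(36 - 9\right) = \left(-10\right) 27 = -270$)
$W{\left(O{\left(-5 \right)},7 \right)} 62 + J = \left(- 6 \left(-5\right) - 7\right) 62 - 270 = \left(\left(-1\right) \left(-30\right) - 7\right) 62 - 270 = \left(30 - 7\right) 62 - 270 = 23 \cdot 62 - 270 = 1426 - 270 = 1156$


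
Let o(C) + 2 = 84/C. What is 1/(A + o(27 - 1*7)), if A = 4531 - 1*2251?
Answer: 5/11411 ≈ 0.00043817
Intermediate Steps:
o(C) = -2 + 84/C
A = 2280 (A = 4531 - 2251 = 2280)
1/(A + o(27 - 1*7)) = 1/(2280 + (-2 + 84/(27 - 1*7))) = 1/(2280 + (-2 + 84/(27 - 7))) = 1/(2280 + (-2 + 84/20)) = 1/(2280 + (-2 + 84*(1/20))) = 1/(2280 + (-2 + 21/5)) = 1/(2280 + 11/5) = 1/(11411/5) = 5/11411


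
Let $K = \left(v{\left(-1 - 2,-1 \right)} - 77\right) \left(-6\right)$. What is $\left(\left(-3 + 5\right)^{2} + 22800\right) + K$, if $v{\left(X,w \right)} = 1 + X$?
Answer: $23278$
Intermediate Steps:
$K = 474$ ($K = \left(\left(1 - 3\right) - 77\right) \left(-6\right) = \left(-2 - 77\right) \left(-6\right) = \left(-79\right) \left(-6\right) = 474$)
$\left(\left(-3 + 5\right)^{2} + 22800\right) + K = \left(\left(-3 + 5\right)^{2} + 22800\right) + 474 = \left(2^{2} + 22800\right) + 474 = \left(4 + 22800\right) + 474 = 22804 + 474 = 23278$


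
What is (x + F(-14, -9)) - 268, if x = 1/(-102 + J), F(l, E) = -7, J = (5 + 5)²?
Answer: -551/2 ≈ -275.50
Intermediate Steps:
J = 100 (J = 10² = 100)
x = -½ (x = 1/(-102 + 100) = 1/(-2) = -½ ≈ -0.50000)
(x + F(-14, -9)) - 268 = (-½ - 7) - 268 = -15/2 - 268 = -551/2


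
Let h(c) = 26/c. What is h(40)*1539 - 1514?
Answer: -10273/20 ≈ -513.65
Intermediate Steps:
h(40)*1539 - 1514 = (26/40)*1539 - 1514 = (26*(1/40))*1539 - 1514 = (13/20)*1539 - 1514 = 20007/20 - 1514 = -10273/20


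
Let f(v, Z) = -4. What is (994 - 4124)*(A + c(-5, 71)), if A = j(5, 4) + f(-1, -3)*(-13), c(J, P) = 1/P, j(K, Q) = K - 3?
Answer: -12003550/71 ≈ -1.6906e+5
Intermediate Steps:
j(K, Q) = -3 + K
A = 54 (A = (-3 + 5) - 4*(-13) = 2 + 52 = 54)
(994 - 4124)*(A + c(-5, 71)) = (994 - 4124)*(54 + 1/71) = -3130*(54 + 1/71) = -3130*3835/71 = -12003550/71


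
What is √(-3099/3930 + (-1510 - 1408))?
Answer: I*√5008933030/1310 ≈ 54.026*I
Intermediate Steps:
√(-3099/3930 + (-1510 - 1408)) = √(-3099*1/3930 - 2918) = √(-1033/1310 - 2918) = √(-3823613/1310) = I*√5008933030/1310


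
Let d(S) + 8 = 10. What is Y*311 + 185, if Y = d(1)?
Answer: 807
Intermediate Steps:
d(S) = 2 (d(S) = -8 + 10 = 2)
Y = 2
Y*311 + 185 = 2*311 + 185 = 622 + 185 = 807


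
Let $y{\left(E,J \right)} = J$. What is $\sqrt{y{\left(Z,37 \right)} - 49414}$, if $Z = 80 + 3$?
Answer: $i \sqrt{49377} \approx 222.21 i$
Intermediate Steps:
$Z = 83$
$\sqrt{y{\left(Z,37 \right)} - 49414} = \sqrt{37 - 49414} = \sqrt{-49377} = i \sqrt{49377}$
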